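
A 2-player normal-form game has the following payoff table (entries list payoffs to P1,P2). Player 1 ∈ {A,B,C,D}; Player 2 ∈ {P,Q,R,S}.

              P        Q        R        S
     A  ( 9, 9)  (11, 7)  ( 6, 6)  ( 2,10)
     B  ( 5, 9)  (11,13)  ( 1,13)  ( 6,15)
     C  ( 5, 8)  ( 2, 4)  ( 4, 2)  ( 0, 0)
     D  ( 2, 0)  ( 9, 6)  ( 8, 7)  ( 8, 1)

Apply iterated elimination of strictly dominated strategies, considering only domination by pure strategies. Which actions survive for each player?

IESDS → P1:{A,B,D} P2:{Q,R,S}

P1 drop C (A beats it: P:9>5 Q:11>2 R:6>4 S:2>0)
P2 drop P (S beats it: A:10>9 B:15>9 D:1>0)
P1→{A,B,D} P2→{Q,R,S}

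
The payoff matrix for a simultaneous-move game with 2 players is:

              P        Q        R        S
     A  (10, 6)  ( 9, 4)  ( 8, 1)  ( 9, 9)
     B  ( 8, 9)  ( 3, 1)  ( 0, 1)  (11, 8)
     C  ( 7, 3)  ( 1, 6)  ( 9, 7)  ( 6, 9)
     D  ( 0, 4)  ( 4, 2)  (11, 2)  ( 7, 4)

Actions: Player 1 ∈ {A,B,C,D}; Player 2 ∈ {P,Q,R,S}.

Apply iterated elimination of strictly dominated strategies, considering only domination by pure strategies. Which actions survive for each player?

P2 drop Q (S beats it: A:9>4 B:8>1 C:9>6 D:4>2)
P2 drop R (S beats it: A:9>1 B:8>1 C:9>7 D:4>2)
P1 drop C (A beats it: P:10>7 S:9>6)
P1 drop D (A beats it: P:10>0 S:9>7)
P1→{A,B} P2→{P,S}

IESDS → P1:{A,B} P2:{P,S}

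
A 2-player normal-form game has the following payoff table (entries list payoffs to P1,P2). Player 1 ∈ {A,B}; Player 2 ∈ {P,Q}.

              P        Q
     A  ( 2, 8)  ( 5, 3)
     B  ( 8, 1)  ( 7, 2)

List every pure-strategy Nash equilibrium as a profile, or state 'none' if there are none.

(A,P): not NE [P1→B gives 8>2]
(A,Q): not NE [P1→B gives 7>5; P2→P gives 8>3]
(B,P): not NE [P2→Q gives 2>1]
(B,Q): NE

NE set: (B,Q)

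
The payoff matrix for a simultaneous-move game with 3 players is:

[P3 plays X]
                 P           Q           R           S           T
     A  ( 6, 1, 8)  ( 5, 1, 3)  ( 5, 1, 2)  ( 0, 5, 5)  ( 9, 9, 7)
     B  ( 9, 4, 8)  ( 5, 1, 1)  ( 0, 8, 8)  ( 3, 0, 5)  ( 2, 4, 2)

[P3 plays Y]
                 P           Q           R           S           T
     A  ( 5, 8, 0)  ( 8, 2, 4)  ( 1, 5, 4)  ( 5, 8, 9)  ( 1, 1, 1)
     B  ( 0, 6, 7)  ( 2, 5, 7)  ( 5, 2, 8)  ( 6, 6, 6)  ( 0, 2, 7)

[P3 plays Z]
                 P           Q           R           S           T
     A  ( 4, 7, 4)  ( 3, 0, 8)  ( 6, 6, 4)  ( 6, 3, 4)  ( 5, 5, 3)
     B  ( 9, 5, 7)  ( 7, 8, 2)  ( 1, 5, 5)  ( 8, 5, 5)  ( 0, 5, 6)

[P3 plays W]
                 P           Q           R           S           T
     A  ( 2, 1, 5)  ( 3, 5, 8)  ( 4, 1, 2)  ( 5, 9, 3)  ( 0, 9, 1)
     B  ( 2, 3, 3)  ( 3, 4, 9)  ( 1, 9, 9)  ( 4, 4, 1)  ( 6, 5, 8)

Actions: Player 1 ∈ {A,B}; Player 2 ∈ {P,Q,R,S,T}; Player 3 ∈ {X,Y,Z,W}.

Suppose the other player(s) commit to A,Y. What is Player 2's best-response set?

P2 best: {P,S}

u_2(P vs A,Y) = 8
u_2(Q vs A,Y) = 2
u_2(R vs A,Y) = 5
u_2(S vs A,Y) = 8
u_2(T vs A,Y) = 1
max payoff 8 at {P,S}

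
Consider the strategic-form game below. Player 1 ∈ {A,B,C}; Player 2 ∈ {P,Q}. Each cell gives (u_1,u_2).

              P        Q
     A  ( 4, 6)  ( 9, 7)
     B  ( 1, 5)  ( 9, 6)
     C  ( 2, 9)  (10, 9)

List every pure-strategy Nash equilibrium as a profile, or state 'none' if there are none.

(A,P): not NE [P2→Q gives 7>6]
(A,Q): not NE [P1→C gives 10>9]
(B,P): not NE [P1→A gives 4>1; P2→Q gives 6>5]
(B,Q): not NE [P1→C gives 10>9]
(C,P): not NE [P1→A gives 4>2]
(C,Q): NE

NE set: (C,Q)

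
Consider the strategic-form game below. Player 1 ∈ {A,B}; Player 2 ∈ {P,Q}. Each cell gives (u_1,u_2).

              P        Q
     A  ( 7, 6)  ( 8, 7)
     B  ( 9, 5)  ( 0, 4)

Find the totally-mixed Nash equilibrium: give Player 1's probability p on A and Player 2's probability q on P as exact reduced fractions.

P1 indiff ⇒ q·7+(1-q)·8 = q·9+(1-q)·0 ⇒ q(-2) = (1-q)(-8) ⇒ q = 4/5
P2 indiff ⇒ p·6+(1-p)·5 = p·7+(1-p)·4 ⇒ p(-1) = (1-p)(-1) ⇒ p = 1/2

(p,q) = (1/2, 4/5)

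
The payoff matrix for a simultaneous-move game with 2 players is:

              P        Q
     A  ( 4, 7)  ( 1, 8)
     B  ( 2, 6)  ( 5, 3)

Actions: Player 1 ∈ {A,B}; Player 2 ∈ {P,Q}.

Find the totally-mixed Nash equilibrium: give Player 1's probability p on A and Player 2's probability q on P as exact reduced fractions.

P1 indiff ⇒ q·4+(1-q)·1 = q·2+(1-q)·5 ⇒ q(2) = (1-q)(4) ⇒ q = 2/3
P2 indiff ⇒ p·7+(1-p)·6 = p·8+(1-p)·3 ⇒ p(-1) = (1-p)(-3) ⇒ p = 3/4

p=3/4, q=2/3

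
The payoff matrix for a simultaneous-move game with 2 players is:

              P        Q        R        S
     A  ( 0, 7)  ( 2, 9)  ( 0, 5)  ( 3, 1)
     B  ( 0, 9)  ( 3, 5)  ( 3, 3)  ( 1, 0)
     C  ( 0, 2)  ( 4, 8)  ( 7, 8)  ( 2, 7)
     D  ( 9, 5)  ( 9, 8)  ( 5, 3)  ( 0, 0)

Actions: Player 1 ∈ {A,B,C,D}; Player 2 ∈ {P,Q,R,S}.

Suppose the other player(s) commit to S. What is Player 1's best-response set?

P1 best: {A}

u_1(A vs S) = 3
u_1(B vs S) = 1
u_1(C vs S) = 2
u_1(D vs S) = 0
max payoff 3 at {A}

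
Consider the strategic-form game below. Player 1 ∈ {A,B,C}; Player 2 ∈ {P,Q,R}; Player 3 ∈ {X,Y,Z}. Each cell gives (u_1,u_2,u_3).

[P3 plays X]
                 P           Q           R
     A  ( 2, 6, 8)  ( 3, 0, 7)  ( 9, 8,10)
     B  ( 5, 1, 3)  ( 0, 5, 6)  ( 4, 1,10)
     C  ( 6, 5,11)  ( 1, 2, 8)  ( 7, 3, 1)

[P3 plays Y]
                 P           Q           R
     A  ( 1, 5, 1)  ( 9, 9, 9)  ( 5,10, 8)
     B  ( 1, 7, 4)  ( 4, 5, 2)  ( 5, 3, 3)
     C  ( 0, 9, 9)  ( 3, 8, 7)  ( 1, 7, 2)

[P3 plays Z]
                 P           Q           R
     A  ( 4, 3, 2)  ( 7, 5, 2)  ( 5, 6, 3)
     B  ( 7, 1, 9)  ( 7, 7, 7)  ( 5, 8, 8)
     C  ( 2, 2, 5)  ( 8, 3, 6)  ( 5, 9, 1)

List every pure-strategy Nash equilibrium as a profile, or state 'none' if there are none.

(A,P,X): not NE [P1→C gives 6>2; P2→R gives 8>6]
(A,P,Y): not NE [P2→R gives 10>5; P3→X gives 8>1]
(A,P,Z): not NE [P1→B gives 7>4; P2→R gives 6>3; P3→X gives 8>2]
(A,Q,X): not NE [P2→R gives 8>0; P3→Y gives 9>7]
(A,Q,Y): not NE [P2→R gives 10>9]
(A,Q,Z): not NE [P1→C gives 8>7; P2→R gives 6>5; P3→Y gives 9>2]
(A,R,X): NE
(A,R,Y): not NE [P3→X gives 10>8]
(A,R,Z): not NE [P3→X gives 10>3]
(B,P,X): not NE [P1→C gives 6>5; P2→Q gives 5>1; P3→Z gives 9>3]
(B,P,Y): not NE [P3→Z gives 9>4]
(B,P,Z): not NE [P2→R gives 8>1]
(B,Q,X): not NE [P1→A gives 3>0; P3→Z gives 7>6]
(B,Q,Y): not NE [P1→A gives 9>4; P2→P gives 7>5; P3→Z gives 7>2]
(B,Q,Z): not NE [P1→C gives 8>7; P2→R gives 8>7]
(B,R,X): not NE [P1→A gives 9>4; P2→Q gives 5>1]
(B,R,Y): not NE [P2→P gives 7>3; P3→X gives 10>3]
(B,R,Z): not NE [P3→X gives 10>8]
(C,P,X): NE
(C,P,Y): not NE [P1→B gives 1>0; P3→X gives 11>9]
(C,P,Z): not NE [P1→B gives 7>2; P2→R gives 9>2; P3→X gives 11>5]
(C,Q,X): not NE [P1→A gives 3>1; P2→P gives 5>2]
(C,Q,Y): not NE [P1→A gives 9>3; P2→P gives 9>8; P3→X gives 8>7]
(C,Q,Z): not NE [P2→R gives 9>3; P3→X gives 8>6]
(C,R,X): not NE [P1→A gives 9>7; P2→P gives 5>3; P3→Y gives 2>1]
(C,R,Y): not NE [P1→B gives 5>1; P2→P gives 9>7]
(C,R,Z): not NE [P3→Y gives 2>1]

PSNE = {(A,R,X), (C,P,X)}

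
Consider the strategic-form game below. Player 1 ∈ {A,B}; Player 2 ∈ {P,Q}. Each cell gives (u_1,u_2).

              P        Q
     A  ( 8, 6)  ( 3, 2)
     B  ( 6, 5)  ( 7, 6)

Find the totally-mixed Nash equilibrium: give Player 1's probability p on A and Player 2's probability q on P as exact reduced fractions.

P1 mixes 1/5 on A; P2 mixes 2/3 on P

P1 indiff ⇒ q·8+(1-q)·3 = q·6+(1-q)·7 ⇒ q(2) = (1-q)(4) ⇒ q = 2/3
P2 indiff ⇒ p·6+(1-p)·5 = p·2+(1-p)·6 ⇒ p(4) = (1-p)(1) ⇒ p = 1/5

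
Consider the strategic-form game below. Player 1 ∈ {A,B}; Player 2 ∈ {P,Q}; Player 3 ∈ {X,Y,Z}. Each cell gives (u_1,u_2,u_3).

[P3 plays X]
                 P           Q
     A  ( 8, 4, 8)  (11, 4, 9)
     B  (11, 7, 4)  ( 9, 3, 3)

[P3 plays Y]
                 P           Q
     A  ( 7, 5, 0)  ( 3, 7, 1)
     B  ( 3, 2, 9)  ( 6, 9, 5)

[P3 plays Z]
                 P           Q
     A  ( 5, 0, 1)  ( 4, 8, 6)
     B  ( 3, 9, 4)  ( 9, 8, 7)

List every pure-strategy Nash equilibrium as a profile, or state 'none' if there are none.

NE set: (A,Q,X)

(A,P,X): not NE [P1→B gives 11>8]
(A,P,Y): not NE [P2→Q gives 7>5; P3→X gives 8>0]
(A,P,Z): not NE [P2→Q gives 8>0; P3→X gives 8>1]
(A,Q,X): NE
(A,Q,Y): not NE [P1→B gives 6>3; P3→X gives 9>1]
(A,Q,Z): not NE [P1→B gives 9>4; P3→X gives 9>6]
(B,P,X): not NE [P3→Y gives 9>4]
(B,P,Y): not NE [P1→A gives 7>3; P2→Q gives 9>2]
(B,P,Z): not NE [P1→A gives 5>3; P3→Y gives 9>4]
(B,Q,X): not NE [P1→A gives 11>9; P2→P gives 7>3; P3→Z gives 7>3]
(B,Q,Y): not NE [P3→Z gives 7>5]
(B,Q,Z): not NE [P2→P gives 9>8]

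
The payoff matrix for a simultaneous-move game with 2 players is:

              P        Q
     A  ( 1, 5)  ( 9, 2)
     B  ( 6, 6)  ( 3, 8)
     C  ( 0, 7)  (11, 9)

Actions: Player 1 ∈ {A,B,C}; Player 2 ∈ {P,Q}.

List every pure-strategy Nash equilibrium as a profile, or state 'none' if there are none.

Nash profiles: (C,Q)

(A,P): not NE [P1→B gives 6>1]
(A,Q): not NE [P1→C gives 11>9; P2→P gives 5>2]
(B,P): not NE [P2→Q gives 8>6]
(B,Q): not NE [P1→C gives 11>3]
(C,P): not NE [P1→B gives 6>0; P2→Q gives 9>7]
(C,Q): NE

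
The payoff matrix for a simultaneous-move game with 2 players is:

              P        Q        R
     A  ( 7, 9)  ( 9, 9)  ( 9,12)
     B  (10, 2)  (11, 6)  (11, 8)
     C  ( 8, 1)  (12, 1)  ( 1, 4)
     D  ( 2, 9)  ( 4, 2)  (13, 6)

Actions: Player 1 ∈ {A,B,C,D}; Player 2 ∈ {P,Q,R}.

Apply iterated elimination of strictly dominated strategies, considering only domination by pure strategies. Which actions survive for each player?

P1 drop A (B beats it: P:10>7 Q:11>9 R:11>9)
P2 drop Q (R beats it: B:8>6 C:4>1 D:6>2)
P1 drop C (B beats it: P:10>8 R:11>1)
P1→{B,D} P2→{P,R}

IESDS → P1:{B,D} P2:{P,R}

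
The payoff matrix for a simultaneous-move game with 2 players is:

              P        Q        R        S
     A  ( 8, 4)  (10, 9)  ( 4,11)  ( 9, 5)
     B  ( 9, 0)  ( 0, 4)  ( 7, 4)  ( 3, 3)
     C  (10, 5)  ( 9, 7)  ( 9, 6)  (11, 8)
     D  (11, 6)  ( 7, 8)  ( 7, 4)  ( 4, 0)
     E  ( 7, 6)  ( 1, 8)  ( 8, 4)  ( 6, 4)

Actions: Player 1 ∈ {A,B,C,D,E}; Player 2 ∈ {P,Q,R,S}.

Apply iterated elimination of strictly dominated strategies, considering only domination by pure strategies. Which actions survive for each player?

P1 drop B (C beats it: P:10>9 Q:9>0 R:9>7 S:11>3)
P1 drop E (C beats it: P:10>7 Q:9>1 R:9>8 S:11>6)
P2 drop P (Q beats it: A:9>4 C:7>5 D:8>6)
P1 drop D (C beats it: Q:9>7 R:9>7 S:11>4)
P1→{A,C} P2→{Q,R,S}

Survivors P1:{A,C} P2:{Q,R,S}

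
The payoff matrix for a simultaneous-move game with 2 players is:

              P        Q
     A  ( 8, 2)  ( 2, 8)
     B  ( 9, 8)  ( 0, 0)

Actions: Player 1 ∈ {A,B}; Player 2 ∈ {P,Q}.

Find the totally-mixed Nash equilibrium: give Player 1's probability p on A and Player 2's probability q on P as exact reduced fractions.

(p,q) = (4/7, 2/3)

P1 indiff ⇒ q·8+(1-q)·2 = q·9+(1-q)·0 ⇒ q(-1) = (1-q)(-2) ⇒ q = 2/3
P2 indiff ⇒ p·2+(1-p)·8 = p·8+(1-p)·0 ⇒ p(-6) = (1-p)(-8) ⇒ p = 4/7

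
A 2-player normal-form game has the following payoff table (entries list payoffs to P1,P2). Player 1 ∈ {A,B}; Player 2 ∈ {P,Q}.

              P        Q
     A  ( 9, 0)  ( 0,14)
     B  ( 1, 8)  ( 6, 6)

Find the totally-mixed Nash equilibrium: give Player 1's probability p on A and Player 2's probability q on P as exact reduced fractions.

P1 mixes 1/8 on A; P2 mixes 3/7 on P

P1 indiff ⇒ q·9+(1-q)·0 = q·1+(1-q)·6 ⇒ q(8) = (1-q)(6) ⇒ q = 3/7
P2 indiff ⇒ p·0+(1-p)·8 = p·14+(1-p)·6 ⇒ p(-14) = (1-p)(-2) ⇒ p = 1/8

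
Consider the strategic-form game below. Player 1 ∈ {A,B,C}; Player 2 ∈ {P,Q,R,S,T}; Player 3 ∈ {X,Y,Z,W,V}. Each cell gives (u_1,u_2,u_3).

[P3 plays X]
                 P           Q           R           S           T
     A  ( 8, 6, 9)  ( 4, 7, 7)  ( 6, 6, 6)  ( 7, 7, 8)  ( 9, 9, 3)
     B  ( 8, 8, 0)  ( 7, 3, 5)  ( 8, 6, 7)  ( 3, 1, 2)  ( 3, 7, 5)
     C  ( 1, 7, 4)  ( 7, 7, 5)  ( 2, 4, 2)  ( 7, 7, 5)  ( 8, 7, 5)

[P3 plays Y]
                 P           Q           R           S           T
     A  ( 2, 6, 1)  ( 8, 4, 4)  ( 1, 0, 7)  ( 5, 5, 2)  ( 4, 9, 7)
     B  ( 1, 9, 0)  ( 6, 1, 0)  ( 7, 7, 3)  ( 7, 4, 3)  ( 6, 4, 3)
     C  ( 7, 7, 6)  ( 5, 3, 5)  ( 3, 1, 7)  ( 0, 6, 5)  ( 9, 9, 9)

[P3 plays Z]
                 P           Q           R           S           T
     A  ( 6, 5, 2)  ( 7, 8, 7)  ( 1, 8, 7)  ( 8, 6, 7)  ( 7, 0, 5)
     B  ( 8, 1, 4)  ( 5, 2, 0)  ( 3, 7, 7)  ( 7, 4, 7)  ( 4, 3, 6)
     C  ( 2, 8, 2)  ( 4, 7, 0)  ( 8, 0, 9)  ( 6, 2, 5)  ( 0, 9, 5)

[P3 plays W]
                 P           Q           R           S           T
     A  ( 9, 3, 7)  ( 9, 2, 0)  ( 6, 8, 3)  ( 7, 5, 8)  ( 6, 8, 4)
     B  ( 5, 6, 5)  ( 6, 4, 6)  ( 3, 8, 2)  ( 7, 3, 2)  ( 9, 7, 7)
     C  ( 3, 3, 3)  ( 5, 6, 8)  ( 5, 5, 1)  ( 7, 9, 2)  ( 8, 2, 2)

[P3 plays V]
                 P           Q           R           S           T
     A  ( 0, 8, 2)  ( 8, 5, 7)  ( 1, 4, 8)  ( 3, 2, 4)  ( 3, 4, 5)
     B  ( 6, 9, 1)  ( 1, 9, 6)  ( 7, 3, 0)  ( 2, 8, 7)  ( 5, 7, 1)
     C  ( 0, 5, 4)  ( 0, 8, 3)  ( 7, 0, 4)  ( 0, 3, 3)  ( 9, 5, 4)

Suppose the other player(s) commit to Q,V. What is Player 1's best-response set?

argmax u_1 = {A}

u_1(A vs Q,V) = 8
u_1(B vs Q,V) = 1
u_1(C vs Q,V) = 0
max payoff 8 at {A}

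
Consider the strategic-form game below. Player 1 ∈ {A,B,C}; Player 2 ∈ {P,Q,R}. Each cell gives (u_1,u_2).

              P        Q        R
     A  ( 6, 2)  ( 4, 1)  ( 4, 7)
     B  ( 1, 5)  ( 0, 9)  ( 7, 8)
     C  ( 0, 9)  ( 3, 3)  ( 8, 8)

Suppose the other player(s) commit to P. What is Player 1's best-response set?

P1 best: {A}

u_1(A vs P) = 6
u_1(B vs P) = 1
u_1(C vs P) = 0
max payoff 6 at {A}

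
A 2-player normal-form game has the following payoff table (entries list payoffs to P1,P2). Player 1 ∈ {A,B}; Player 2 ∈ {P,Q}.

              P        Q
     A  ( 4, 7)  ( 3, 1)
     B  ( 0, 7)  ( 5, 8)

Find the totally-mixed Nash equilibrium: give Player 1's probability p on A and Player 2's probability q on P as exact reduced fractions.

P1 mixes 1/7 on A; P2 mixes 1/3 on P

P1 indiff ⇒ q·4+(1-q)·3 = q·0+(1-q)·5 ⇒ q(4) = (1-q)(2) ⇒ q = 1/3
P2 indiff ⇒ p·7+(1-p)·7 = p·1+(1-p)·8 ⇒ p(6) = (1-p)(1) ⇒ p = 1/7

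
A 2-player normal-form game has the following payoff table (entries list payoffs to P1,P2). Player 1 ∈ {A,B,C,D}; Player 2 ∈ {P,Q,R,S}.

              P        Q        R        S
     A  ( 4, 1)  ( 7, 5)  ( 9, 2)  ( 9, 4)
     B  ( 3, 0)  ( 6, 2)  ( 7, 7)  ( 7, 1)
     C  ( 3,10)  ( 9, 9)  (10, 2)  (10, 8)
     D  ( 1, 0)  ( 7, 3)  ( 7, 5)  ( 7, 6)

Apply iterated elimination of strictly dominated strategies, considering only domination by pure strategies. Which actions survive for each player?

IESDS → P1:{A,C} P2:{P,Q}

P1 drop B (A beats it: P:4>3 Q:7>6 R:9>7 S:9>7)
P1 drop D (C beats it: P:3>1 Q:9>7 R:10>7 S:10>7)
P2 drop R (Q beats it: A:5>2 C:9>2)
P2 drop S (Q beats it: A:5>4 C:9>8)
P1→{A,C} P2→{P,Q}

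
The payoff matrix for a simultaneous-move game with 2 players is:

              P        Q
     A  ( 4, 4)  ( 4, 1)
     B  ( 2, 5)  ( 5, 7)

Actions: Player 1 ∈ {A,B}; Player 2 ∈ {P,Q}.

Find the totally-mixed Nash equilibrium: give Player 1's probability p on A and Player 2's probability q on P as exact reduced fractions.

P1 indiff ⇒ q·4+(1-q)·4 = q·2+(1-q)·5 ⇒ q(2) = (1-q)(1) ⇒ q = 1/3
P2 indiff ⇒ p·4+(1-p)·5 = p·1+(1-p)·7 ⇒ p(3) = (1-p)(2) ⇒ p = 2/5

p=2/5, q=1/3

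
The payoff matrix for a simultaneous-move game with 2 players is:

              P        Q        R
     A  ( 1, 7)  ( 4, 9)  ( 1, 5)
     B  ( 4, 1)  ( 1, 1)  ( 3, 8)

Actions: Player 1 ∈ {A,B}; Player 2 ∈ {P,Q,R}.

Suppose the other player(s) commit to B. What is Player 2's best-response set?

argmax u_2 = {R}

u_2(P vs B) = 1
u_2(Q vs B) = 1
u_2(R vs B) = 8
max payoff 8 at {R}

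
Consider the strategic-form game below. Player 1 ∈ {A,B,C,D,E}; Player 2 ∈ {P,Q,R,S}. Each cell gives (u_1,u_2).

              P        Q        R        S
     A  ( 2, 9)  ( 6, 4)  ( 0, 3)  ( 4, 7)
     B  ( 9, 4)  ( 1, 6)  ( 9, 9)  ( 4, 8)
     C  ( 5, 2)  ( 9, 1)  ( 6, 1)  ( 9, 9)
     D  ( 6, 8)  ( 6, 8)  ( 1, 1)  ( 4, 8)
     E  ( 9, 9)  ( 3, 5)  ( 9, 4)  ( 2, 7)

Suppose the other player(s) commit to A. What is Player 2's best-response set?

argmax u_2 = {P}

u_2(P vs A) = 9
u_2(Q vs A) = 4
u_2(R vs A) = 3
u_2(S vs A) = 7
max payoff 9 at {P}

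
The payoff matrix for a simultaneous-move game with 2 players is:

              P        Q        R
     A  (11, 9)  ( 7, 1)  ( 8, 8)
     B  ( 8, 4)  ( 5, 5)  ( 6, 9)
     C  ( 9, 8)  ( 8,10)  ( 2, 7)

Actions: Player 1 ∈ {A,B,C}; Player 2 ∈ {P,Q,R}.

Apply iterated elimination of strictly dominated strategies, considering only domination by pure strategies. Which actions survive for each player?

P1 drop B (A beats it: P:11>8 Q:7>5 R:8>6)
P2 drop R (P beats it: A:9>8 C:8>7)
P1→{A,C} P2→{P,Q}

IESDS → P1:{A,C} P2:{P,Q}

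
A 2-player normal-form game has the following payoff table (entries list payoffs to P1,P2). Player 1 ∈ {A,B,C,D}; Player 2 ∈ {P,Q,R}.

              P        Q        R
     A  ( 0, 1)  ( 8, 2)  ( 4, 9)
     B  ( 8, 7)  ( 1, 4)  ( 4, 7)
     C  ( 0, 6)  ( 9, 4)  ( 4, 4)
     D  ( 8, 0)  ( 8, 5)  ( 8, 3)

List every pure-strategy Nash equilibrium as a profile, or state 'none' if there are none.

Nash profiles: (B,P)

(A,P): not NE [P1→D gives 8>0; P2→R gives 9>1]
(A,Q): not NE [P1→C gives 9>8; P2→R gives 9>2]
(A,R): not NE [P1→D gives 8>4]
(B,P): NE
(B,Q): not NE [P1→C gives 9>1; P2→R gives 7>4]
(B,R): not NE [P1→D gives 8>4]
(C,P): not NE [P1→D gives 8>0]
(C,Q): not NE [P2→P gives 6>4]
(C,R): not NE [P1→D gives 8>4; P2→P gives 6>4]
(D,P): not NE [P2→Q gives 5>0]
(D,Q): not NE [P1→C gives 9>8]
(D,R): not NE [P2→Q gives 5>3]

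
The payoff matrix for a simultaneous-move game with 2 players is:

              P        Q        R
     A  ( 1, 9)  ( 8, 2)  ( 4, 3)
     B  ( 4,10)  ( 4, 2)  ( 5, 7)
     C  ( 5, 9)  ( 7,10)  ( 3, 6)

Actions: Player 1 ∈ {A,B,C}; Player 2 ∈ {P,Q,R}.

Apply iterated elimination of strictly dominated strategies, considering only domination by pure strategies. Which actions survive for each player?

IESDS → P1:{A,C} P2:{P,Q}

P2 drop R (P beats it: A:9>3 B:10>7 C:9>6)
P1 drop B (C beats it: P:5>4 Q:7>4)
P1→{A,C} P2→{P,Q}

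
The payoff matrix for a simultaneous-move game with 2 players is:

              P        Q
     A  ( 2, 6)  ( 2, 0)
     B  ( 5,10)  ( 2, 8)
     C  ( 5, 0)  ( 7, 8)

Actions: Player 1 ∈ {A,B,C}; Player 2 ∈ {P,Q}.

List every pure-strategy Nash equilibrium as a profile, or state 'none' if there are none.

(A,P): not NE [P1→C gives 5>2]
(A,Q): not NE [P1→C gives 7>2; P2→P gives 6>0]
(B,P): NE
(B,Q): not NE [P1→C gives 7>2; P2→P gives 10>8]
(C,P): not NE [P2→Q gives 8>0]
(C,Q): NE

Nash profiles: (B,P), (C,Q)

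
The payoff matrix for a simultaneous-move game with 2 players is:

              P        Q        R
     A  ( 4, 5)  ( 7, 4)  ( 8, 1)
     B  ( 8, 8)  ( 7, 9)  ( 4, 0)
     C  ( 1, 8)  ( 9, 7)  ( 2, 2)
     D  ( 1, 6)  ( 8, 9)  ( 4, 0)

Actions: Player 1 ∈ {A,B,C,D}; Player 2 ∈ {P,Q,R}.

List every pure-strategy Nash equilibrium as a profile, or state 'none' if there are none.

Equilibria: none

(A,P): not NE [P1→B gives 8>4]
(A,Q): not NE [P1→C gives 9>7; P2→P gives 5>4]
(A,R): not NE [P2→P gives 5>1]
(B,P): not NE [P2→Q gives 9>8]
(B,Q): not NE [P1→C gives 9>7]
(B,R): not NE [P1→A gives 8>4; P2→Q gives 9>0]
(C,P): not NE [P1→B gives 8>1]
(C,Q): not NE [P2→P gives 8>7]
(C,R): not NE [P1→A gives 8>2; P2→P gives 8>2]
(D,P): not NE [P1→B gives 8>1; P2→Q gives 9>6]
(D,Q): not NE [P1→C gives 9>8]
(D,R): not NE [P1→A gives 8>4; P2→Q gives 9>0]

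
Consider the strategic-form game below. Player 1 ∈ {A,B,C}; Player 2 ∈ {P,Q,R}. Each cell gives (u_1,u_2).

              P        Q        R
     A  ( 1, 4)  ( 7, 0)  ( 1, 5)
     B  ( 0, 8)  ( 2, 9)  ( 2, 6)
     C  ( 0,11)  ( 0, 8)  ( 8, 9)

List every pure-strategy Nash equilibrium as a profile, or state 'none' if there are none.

No pure NE.

(A,P): not NE [P2→R gives 5>4]
(A,Q): not NE [P2→R gives 5>0]
(A,R): not NE [P1→C gives 8>1]
(B,P): not NE [P1→A gives 1>0; P2→Q gives 9>8]
(B,Q): not NE [P1→A gives 7>2]
(B,R): not NE [P1→C gives 8>2; P2→Q gives 9>6]
(C,P): not NE [P1→A gives 1>0]
(C,Q): not NE [P1→A gives 7>0; P2→P gives 11>8]
(C,R): not NE [P2→P gives 11>9]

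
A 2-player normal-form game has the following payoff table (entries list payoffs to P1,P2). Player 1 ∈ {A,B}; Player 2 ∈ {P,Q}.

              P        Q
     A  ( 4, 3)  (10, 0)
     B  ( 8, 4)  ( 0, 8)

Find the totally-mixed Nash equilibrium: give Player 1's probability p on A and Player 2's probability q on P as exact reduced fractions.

P1 indiff ⇒ q·4+(1-q)·10 = q·8+(1-q)·0 ⇒ q(-4) = (1-q)(-10) ⇒ q = 5/7
P2 indiff ⇒ p·3+(1-p)·4 = p·0+(1-p)·8 ⇒ p(3) = (1-p)(4) ⇒ p = 4/7

(p,q) = (4/7, 5/7)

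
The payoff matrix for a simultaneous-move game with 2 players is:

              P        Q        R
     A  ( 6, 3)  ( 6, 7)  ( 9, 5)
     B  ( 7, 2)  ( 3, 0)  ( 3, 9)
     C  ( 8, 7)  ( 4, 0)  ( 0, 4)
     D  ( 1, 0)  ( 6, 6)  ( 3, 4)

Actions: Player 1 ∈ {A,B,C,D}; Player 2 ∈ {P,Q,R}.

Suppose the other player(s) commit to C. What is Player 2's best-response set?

u_2(P vs C) = 7
u_2(Q vs C) = 0
u_2(R vs C) = 4
max payoff 7 at {P}

P2 best: {P}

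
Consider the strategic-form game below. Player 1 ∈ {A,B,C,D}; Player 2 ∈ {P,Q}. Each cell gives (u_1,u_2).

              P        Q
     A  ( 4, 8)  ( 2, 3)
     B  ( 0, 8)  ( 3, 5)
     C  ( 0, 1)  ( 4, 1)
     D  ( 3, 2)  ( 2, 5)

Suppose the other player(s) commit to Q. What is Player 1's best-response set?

u_1(A vs Q) = 2
u_1(B vs Q) = 3
u_1(C vs Q) = 4
u_1(D vs Q) = 2
max payoff 4 at {C}

P1 best: {C}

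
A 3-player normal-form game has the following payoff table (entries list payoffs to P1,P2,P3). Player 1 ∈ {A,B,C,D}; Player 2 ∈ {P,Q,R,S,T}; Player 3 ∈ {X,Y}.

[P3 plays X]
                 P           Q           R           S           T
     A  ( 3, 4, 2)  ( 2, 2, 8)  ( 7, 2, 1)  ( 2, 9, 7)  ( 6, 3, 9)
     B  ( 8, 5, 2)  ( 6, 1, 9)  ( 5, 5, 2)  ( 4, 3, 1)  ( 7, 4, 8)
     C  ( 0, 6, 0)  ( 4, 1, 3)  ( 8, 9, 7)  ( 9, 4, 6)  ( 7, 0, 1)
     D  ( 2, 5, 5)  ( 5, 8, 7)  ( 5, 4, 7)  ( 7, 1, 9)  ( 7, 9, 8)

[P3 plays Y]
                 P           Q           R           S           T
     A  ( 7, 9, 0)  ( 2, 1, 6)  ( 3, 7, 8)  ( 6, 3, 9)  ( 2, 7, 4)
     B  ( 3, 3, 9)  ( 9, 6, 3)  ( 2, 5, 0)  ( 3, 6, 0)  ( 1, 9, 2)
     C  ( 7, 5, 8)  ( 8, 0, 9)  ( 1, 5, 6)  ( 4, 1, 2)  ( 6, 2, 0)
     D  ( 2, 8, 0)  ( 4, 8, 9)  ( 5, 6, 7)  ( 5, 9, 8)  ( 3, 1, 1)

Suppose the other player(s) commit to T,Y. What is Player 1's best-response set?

u_1(A vs T,Y) = 2
u_1(B vs T,Y) = 1
u_1(C vs T,Y) = 6
u_1(D vs T,Y) = 3
max payoff 6 at {C}

argmax u_1 = {C}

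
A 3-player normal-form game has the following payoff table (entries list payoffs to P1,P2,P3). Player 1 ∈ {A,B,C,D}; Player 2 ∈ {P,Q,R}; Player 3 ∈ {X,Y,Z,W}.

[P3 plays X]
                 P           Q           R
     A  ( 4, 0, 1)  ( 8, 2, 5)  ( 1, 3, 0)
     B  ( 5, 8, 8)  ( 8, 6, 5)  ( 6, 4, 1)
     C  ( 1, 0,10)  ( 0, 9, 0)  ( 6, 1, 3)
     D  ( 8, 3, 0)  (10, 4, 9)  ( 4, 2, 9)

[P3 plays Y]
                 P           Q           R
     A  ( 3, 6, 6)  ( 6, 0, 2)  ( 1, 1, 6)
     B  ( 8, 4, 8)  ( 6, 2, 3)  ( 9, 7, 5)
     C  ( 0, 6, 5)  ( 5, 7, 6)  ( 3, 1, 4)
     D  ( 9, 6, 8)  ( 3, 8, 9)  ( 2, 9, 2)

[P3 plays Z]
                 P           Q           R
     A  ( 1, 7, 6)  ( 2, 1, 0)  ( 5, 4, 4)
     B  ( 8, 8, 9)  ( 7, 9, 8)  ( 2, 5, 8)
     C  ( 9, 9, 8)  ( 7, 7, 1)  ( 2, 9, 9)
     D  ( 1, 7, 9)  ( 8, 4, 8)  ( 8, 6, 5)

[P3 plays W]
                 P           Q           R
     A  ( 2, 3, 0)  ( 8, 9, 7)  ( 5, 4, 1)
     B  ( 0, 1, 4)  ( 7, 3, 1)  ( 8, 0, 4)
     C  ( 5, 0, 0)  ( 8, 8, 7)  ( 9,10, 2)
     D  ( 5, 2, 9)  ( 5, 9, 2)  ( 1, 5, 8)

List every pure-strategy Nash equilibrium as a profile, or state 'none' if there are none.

PSNE = {(A,Q,W), (D,Q,X)}

(A,P,X): not NE [P1→D gives 8>4; P2→R gives 3>0; P3→Z gives 6>1]
(A,P,Y): not NE [P1→D gives 9>3]
(A,P,Z): not NE [P1→C gives 9>1]
(A,P,W): not NE [P1→D gives 5>2; P2→Q gives 9>3; P3→Z gives 6>0]
(A,Q,X): not NE [P1→D gives 10>8; P2→R gives 3>2; P3→W gives 7>5]
(A,Q,Y): not NE [P2→P gives 6>0; P3→W gives 7>2]
(A,Q,Z): not NE [P1→D gives 8>2; P2→P gives 7>1; P3→W gives 7>0]
(A,Q,W): NE
(A,R,X): not NE [P1→C gives 6>1; P3→Y gives 6>0]
(A,R,Y): not NE [P1→B gives 9>1; P2→P gives 6>1]
(A,R,Z): not NE [P1→D gives 8>5; P2→P gives 7>4; P3→Y gives 6>4]
(A,R,W): not NE [P1→C gives 9>5; P2→Q gives 9>4; P3→Y gives 6>1]
(B,P,X): not NE [P1→D gives 8>5; P3→Z gives 9>8]
(B,P,Y): not NE [P1→D gives 9>8; P2→R gives 7>4; P3→Z gives 9>8]
(B,P,Z): not NE [P1→C gives 9>8; P2→Q gives 9>8]
(B,P,W): not NE [P1→D gives 5>0; P2→Q gives 3>1; P3→Z gives 9>4]
(B,Q,X): not NE [P1→D gives 10>8; P2→P gives 8>6; P3→Z gives 8>5]
(B,Q,Y): not NE [P2→R gives 7>2; P3→Z gives 8>3]
(B,Q,Z): not NE [P1→D gives 8>7]
(B,Q,W): not NE [P1→C gives 8>7; P3→Z gives 8>1]
(B,R,X): not NE [P2→P gives 8>4; P3→Z gives 8>1]
(B,R,Y): not NE [P3→Z gives 8>5]
(B,R,Z): not NE [P1→D gives 8>2; P2→Q gives 9>5]
(B,R,W): not NE [P1→C gives 9>8; P2→Q gives 3>0; P3→Z gives 8>4]
(C,P,X): not NE [P1→D gives 8>1; P2→Q gives 9>0]
(C,P,Y): not NE [P1→D gives 9>0; P2→Q gives 7>6; P3→X gives 10>5]
(C,P,Z): not NE [P3→X gives 10>8]
(C,P,W): not NE [P2→R gives 10>0; P3→X gives 10>0]
(C,Q,X): not NE [P1→D gives 10>0; P3→W gives 7>0]
(C,Q,Y): not NE [P1→B gives 6>5; P3→W gives 7>6]
(C,Q,Z): not NE [P1→D gives 8>7; P2→R gives 9>7; P3→W gives 7>1]
(C,Q,W): not NE [P2→R gives 10>8]
(C,R,X): not NE [P2→Q gives 9>1; P3→Z gives 9>3]
(C,R,Y): not NE [P1→B gives 9>3; P2→Q gives 7>1; P3→Z gives 9>4]
(C,R,Z): not NE [P1→D gives 8>2]
(C,R,W): not NE [P3→Z gives 9>2]
(D,P,X): not NE [P2→Q gives 4>3; P3→W gives 9>0]
(D,P,Y): not NE [P2→R gives 9>6; P3→W gives 9>8]
(D,P,Z): not NE [P1→C gives 9>1]
(D,P,W): not NE [P2→Q gives 9>2]
(D,Q,X): NE
(D,Q,Y): not NE [P1→B gives 6>3; P2→R gives 9>8]
(D,Q,Z): not NE [P2→P gives 7>4; P3→Y gives 9>8]
(D,Q,W): not NE [P1→C gives 8>5; P3→Y gives 9>2]
(D,R,X): not NE [P1→C gives 6>4; P2→Q gives 4>2]
(D,R,Y): not NE [P1→B gives 9>2; P3→X gives 9>2]
(D,R,Z): not NE [P2→P gives 7>6; P3→X gives 9>5]
(D,R,W): not NE [P1→C gives 9>1; P2→Q gives 9>5; P3→X gives 9>8]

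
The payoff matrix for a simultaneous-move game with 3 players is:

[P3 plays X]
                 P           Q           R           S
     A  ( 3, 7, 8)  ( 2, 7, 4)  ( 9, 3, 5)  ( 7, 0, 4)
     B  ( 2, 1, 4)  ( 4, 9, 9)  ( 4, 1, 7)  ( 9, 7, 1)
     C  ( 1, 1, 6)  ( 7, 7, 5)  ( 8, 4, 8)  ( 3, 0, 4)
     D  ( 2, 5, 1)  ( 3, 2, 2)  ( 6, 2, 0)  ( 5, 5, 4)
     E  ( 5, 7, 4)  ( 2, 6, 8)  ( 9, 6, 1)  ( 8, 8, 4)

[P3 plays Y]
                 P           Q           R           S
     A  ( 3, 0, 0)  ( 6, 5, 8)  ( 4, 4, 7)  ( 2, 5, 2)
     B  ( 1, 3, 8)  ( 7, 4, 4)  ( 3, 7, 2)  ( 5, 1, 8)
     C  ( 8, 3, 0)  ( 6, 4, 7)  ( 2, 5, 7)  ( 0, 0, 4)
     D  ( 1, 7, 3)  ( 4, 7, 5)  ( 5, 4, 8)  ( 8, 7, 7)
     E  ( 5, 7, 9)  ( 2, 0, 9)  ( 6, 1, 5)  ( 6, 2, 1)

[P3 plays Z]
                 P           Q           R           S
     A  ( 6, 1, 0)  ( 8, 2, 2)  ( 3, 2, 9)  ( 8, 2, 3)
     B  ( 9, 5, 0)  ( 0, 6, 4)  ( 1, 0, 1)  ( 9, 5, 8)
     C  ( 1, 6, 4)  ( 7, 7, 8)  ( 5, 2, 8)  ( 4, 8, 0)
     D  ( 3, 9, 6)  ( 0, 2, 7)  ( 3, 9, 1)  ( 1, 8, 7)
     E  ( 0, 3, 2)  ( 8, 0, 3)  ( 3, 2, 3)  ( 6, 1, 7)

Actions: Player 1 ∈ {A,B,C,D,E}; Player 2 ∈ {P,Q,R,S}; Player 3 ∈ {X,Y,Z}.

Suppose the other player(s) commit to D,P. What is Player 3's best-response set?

u_3(X vs D,P) = 1
u_3(Y vs D,P) = 3
u_3(Z vs D,P) = 6
max payoff 6 at {Z}

argmax u_3 = {Z}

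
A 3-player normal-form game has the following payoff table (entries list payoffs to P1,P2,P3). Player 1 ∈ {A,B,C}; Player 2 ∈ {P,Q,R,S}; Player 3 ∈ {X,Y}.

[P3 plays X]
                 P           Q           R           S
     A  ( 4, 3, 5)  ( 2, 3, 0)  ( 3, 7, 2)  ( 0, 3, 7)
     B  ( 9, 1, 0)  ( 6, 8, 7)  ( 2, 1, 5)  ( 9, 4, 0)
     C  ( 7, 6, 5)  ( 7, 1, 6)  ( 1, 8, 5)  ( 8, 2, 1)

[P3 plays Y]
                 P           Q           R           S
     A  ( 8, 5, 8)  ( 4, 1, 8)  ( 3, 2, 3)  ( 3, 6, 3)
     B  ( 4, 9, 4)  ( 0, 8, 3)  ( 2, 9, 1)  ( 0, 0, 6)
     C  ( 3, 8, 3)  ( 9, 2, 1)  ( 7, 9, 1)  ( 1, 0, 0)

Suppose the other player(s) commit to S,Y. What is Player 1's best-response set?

u_1(A vs S,Y) = 3
u_1(B vs S,Y) = 0
u_1(C vs S,Y) = 1
max payoff 3 at {A}

P1 best: {A}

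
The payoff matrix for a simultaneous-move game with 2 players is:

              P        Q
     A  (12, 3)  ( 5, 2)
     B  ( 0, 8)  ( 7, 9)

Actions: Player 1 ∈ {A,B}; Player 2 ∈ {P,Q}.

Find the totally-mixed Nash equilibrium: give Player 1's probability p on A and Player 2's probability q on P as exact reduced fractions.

P1 mixes 1/2 on A; P2 mixes 1/7 on P

P1 indiff ⇒ q·12+(1-q)·5 = q·0+(1-q)·7 ⇒ q(12) = (1-q)(2) ⇒ q = 1/7
P2 indiff ⇒ p·3+(1-p)·8 = p·2+(1-p)·9 ⇒ p(1) = (1-p)(1) ⇒ p = 1/2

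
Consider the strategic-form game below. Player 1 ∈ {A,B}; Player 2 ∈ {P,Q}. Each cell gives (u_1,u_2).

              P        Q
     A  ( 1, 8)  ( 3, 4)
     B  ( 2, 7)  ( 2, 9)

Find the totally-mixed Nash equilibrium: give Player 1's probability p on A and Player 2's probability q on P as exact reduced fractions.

P1 indiff ⇒ q·1+(1-q)·3 = q·2+(1-q)·2 ⇒ q(-1) = (1-q)(-1) ⇒ q = 1/2
P2 indiff ⇒ p·8+(1-p)·7 = p·4+(1-p)·9 ⇒ p(4) = (1-p)(2) ⇒ p = 1/3

P1 mixes 1/3 on A; P2 mixes 1/2 on P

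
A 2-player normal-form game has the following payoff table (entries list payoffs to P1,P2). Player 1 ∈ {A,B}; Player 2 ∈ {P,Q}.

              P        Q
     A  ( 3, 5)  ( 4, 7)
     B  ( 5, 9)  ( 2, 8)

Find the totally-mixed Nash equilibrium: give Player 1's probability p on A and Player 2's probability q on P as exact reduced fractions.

(p,q) = (1/3, 1/2)

P1 indiff ⇒ q·3+(1-q)·4 = q·5+(1-q)·2 ⇒ q(-2) = (1-q)(-2) ⇒ q = 1/2
P2 indiff ⇒ p·5+(1-p)·9 = p·7+(1-p)·8 ⇒ p(-2) = (1-p)(-1) ⇒ p = 1/3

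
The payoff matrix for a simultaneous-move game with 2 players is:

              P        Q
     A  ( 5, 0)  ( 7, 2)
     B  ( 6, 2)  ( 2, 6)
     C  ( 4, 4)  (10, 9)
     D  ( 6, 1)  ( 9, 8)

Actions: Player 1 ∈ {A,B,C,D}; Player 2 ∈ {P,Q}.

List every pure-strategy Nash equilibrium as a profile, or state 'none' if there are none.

(A,P): not NE [P1→D gives 6>5; P2→Q gives 2>0]
(A,Q): not NE [P1→C gives 10>7]
(B,P): not NE [P2→Q gives 6>2]
(B,Q): not NE [P1→C gives 10>2]
(C,P): not NE [P1→D gives 6>4; P2→Q gives 9>4]
(C,Q): NE
(D,P): not NE [P2→Q gives 8>1]
(D,Q): not NE [P1→C gives 10>9]

Nash profiles: (C,Q)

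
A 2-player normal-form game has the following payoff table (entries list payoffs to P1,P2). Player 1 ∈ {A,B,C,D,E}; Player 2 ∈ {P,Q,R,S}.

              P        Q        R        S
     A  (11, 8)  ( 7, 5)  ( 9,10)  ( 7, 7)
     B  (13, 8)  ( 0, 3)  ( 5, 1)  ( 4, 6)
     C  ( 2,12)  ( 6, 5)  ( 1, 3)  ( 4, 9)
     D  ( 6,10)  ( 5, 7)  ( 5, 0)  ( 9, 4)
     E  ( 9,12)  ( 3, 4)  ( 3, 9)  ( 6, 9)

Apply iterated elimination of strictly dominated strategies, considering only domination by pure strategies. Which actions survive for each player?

IESDS → P1:{A,B} P2:{P,R}

P1 drop C (A beats it: P:11>2 Q:7>6 R:9>1 S:7>4)
P1 drop E (A beats it: P:11>9 Q:7>3 R:9>3 S:7>6)
P2 drop Q (P beats it: A:8>5 B:8>3 D:10>7)
P2 drop S (P beats it: A:8>7 B:8>6 D:10>4)
P1 drop D (A beats it: P:11>6 R:9>5)
P1→{A,B} P2→{P,R}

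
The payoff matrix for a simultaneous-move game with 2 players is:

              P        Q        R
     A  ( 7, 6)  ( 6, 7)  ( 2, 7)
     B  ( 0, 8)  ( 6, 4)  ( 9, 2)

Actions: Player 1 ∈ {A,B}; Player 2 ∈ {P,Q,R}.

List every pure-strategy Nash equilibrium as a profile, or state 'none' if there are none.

(A,P): not NE [P2→R gives 7>6]
(A,Q): NE
(A,R): not NE [P1→B gives 9>2]
(B,P): not NE [P1→A gives 7>0]
(B,Q): not NE [P2→P gives 8>4]
(B,R): not NE [P2→P gives 8>2]

PSNE = {(A,Q)}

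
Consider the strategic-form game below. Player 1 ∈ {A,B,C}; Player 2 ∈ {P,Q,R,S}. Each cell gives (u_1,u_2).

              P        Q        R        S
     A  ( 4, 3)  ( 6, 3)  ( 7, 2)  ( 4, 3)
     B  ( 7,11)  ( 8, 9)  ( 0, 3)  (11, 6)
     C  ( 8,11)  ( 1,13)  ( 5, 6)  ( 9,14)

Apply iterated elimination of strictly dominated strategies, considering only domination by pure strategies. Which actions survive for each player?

P2 drop R (P beats it: A:3>2 B:11>3 C:11>6)
P1 drop A (B beats it: P:7>4 Q:8>6 S:11>4)
P1→{B,C} P2→{P,Q,S}

Remaining: P1:{B,C} P2:{P,Q,S}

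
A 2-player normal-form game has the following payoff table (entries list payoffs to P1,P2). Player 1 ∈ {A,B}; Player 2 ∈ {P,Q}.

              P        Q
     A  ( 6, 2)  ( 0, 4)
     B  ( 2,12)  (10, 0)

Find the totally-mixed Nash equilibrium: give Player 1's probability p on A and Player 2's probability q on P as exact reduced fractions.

P1 indiff ⇒ q·6+(1-q)·0 = q·2+(1-q)·10 ⇒ q(4) = (1-q)(10) ⇒ q = 5/7
P2 indiff ⇒ p·2+(1-p)·12 = p·4+(1-p)·0 ⇒ p(-2) = (1-p)(-12) ⇒ p = 6/7

P1 mixes 6/7 on A; P2 mixes 5/7 on P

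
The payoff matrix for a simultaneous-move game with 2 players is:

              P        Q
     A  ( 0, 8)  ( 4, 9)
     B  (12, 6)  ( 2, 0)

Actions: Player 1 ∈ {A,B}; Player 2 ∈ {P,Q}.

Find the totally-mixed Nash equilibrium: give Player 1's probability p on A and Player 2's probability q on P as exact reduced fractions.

P1 indiff ⇒ q·0+(1-q)·4 = q·12+(1-q)·2 ⇒ q(-12) = (1-q)(-2) ⇒ q = 1/7
P2 indiff ⇒ p·8+(1-p)·6 = p·9+(1-p)·0 ⇒ p(-1) = (1-p)(-6) ⇒ p = 6/7

p=6/7, q=1/7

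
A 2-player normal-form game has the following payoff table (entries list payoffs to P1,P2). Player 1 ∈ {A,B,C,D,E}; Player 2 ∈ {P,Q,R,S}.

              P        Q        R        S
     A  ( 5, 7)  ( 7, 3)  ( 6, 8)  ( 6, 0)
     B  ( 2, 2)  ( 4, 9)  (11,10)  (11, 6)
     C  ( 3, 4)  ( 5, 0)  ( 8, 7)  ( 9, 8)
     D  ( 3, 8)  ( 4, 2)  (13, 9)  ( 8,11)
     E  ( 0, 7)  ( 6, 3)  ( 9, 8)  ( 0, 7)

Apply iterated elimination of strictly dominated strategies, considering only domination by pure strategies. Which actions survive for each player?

Remaining: P1:{B,D} P2:{R,S}

P2 drop P (R beats it: A:8>7 B:10>2 C:7>4 D:9>8 E:8>7)
P2 drop Q (R beats it: A:8>3 B:10>9 C:7>0 D:9>2 E:8>3)
P1 drop A (B beats it: R:11>6 S:11>6)
P1 drop C (B beats it: R:11>8 S:11>9)
P1 drop E (B beats it: R:11>9 S:11>0)
P1→{B,D} P2→{R,S}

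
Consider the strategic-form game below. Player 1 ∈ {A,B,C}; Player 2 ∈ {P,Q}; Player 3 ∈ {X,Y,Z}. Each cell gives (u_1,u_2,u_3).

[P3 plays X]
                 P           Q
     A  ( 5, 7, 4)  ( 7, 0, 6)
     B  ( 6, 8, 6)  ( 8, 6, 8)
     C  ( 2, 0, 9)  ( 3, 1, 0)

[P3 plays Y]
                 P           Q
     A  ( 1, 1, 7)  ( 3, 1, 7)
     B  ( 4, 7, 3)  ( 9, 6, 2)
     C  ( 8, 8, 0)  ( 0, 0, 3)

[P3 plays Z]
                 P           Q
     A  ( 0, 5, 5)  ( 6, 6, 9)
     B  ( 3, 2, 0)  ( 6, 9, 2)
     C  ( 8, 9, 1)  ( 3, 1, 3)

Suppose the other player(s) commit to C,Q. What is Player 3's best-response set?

u_3(X vs C,Q) = 0
u_3(Y vs C,Q) = 3
u_3(Z vs C,Q) = 3
max payoff 3 at {Y,Z}

P3 best: {Y,Z}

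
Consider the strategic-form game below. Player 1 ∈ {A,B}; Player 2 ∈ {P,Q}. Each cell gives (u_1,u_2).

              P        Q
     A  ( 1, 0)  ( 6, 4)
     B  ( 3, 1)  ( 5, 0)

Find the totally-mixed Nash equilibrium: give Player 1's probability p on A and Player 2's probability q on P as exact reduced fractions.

p=1/5, q=1/3

P1 indiff ⇒ q·1+(1-q)·6 = q·3+(1-q)·5 ⇒ q(-2) = (1-q)(-1) ⇒ q = 1/3
P2 indiff ⇒ p·0+(1-p)·1 = p·4+(1-p)·0 ⇒ p(-4) = (1-p)(-1) ⇒ p = 1/5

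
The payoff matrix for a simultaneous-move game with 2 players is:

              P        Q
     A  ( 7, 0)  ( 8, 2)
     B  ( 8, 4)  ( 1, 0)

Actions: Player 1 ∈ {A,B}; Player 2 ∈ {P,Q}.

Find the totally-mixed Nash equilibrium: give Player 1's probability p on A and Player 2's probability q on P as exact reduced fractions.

P1 indiff ⇒ q·7+(1-q)·8 = q·8+(1-q)·1 ⇒ q(-1) = (1-q)(-7) ⇒ q = 7/8
P2 indiff ⇒ p·0+(1-p)·4 = p·2+(1-p)·0 ⇒ p(-2) = (1-p)(-4) ⇒ p = 2/3

p=2/3, q=7/8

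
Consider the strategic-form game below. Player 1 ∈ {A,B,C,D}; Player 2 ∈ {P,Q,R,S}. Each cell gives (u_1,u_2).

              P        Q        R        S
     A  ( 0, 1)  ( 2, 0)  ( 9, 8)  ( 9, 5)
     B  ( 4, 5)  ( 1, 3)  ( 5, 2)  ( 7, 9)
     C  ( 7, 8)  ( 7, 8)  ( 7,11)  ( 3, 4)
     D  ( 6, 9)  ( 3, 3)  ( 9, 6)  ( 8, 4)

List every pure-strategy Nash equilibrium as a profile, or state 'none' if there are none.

(A,P): not NE [P1→C gives 7>0; P2→R gives 8>1]
(A,Q): not NE [P1→C gives 7>2; P2→R gives 8>0]
(A,R): NE
(A,S): not NE [P2→R gives 8>5]
(B,P): not NE [P1→C gives 7>4; P2→S gives 9>5]
(B,Q): not NE [P1→C gives 7>1; P2→S gives 9>3]
(B,R): not NE [P1→D gives 9>5; P2→S gives 9>2]
(B,S): not NE [P1→A gives 9>7]
(C,P): not NE [P2→R gives 11>8]
(C,Q): not NE [P2→R gives 11>8]
(C,R): not NE [P1→D gives 9>7]
(C,S): not NE [P1→A gives 9>3; P2→R gives 11>4]
(D,P): not NE [P1→C gives 7>6]
(D,Q): not NE [P1→C gives 7>3; P2→P gives 9>3]
(D,R): not NE [P2→P gives 9>6]
(D,S): not NE [P1→A gives 9>8; P2→P gives 9>4]

NE set: (A,R)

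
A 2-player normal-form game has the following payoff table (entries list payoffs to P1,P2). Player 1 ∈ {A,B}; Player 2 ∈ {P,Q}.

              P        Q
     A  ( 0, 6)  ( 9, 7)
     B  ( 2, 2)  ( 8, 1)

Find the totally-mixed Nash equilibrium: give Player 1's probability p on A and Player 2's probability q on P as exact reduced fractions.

(p,q) = (1/2, 1/3)

P1 indiff ⇒ q·0+(1-q)·9 = q·2+(1-q)·8 ⇒ q(-2) = (1-q)(-1) ⇒ q = 1/3
P2 indiff ⇒ p·6+(1-p)·2 = p·7+(1-p)·1 ⇒ p(-1) = (1-p)(-1) ⇒ p = 1/2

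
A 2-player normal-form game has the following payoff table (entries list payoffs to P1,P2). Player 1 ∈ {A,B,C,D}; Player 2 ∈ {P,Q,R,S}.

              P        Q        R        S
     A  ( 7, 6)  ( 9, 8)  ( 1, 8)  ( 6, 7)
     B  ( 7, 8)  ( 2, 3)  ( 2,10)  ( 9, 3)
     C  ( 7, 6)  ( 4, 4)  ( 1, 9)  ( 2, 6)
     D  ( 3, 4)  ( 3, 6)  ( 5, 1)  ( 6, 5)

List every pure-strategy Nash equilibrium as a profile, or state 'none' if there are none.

(A,P): not NE [P2→R gives 8>6]
(A,Q): NE
(A,R): not NE [P1→D gives 5>1]
(A,S): not NE [P1→B gives 9>6; P2→R gives 8>7]
(B,P): not NE [P2→R gives 10>8]
(B,Q): not NE [P1→A gives 9>2; P2→R gives 10>3]
(B,R): not NE [P1→D gives 5>2]
(B,S): not NE [P2→R gives 10>3]
(C,P): not NE [P2→R gives 9>6]
(C,Q): not NE [P1→A gives 9>4; P2→R gives 9>4]
(C,R): not NE [P1→D gives 5>1]
(C,S): not NE [P1→B gives 9>2; P2→R gives 9>6]
(D,P): not NE [P1→C gives 7>3; P2→Q gives 6>4]
(D,Q): not NE [P1→A gives 9>3]
(D,R): not NE [P2→Q gives 6>1]
(D,S): not NE [P1→B gives 9>6; P2→Q gives 6>5]

Nash profiles: (A,Q)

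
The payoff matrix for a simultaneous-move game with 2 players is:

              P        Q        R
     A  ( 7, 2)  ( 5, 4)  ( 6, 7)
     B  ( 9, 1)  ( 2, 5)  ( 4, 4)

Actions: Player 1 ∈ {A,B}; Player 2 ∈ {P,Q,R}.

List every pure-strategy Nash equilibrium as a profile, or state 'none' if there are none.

(A,P): not NE [P1→B gives 9>7; P2→R gives 7>2]
(A,Q): not NE [P2→R gives 7>4]
(A,R): NE
(B,P): not NE [P2→Q gives 5>1]
(B,Q): not NE [P1→A gives 5>2]
(B,R): not NE [P1→A gives 6>4; P2→Q gives 5>4]

Nash profiles: (A,R)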